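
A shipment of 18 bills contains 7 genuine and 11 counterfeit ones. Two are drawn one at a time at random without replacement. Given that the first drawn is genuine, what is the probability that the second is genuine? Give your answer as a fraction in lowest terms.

After removing one genuine, 17 remain: 6 genuine and 11 counterfeit.
So the probability the next is genuine is 6/17.

6/17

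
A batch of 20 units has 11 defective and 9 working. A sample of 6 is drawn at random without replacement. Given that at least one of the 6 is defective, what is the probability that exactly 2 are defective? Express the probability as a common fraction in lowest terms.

Work in counts. Selections with at least one defective: C(20,6) − C(9,6) = 38760 − 84 = 38676.
Of those, selections where exactly 2 are defective: C(11,2)·C(9,4) = 55·126 = 6930.
Conditional probability = 6930/38676 = 105/586.

105/586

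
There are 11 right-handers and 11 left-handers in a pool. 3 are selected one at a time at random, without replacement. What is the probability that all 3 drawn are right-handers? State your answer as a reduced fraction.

Multiply the conditional probabilities at each draw: 11/22 · 10/21 · 9/20 = 990/9240 = 3/28.

3/28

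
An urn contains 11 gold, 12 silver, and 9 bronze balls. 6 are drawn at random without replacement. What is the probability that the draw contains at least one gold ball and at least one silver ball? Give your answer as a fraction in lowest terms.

There are C(32,6) = 906192 possible draws.
By inclusion-exclusion on the complements, draws missing all gold or all silver: C(21,6) + C(20,6) − C(9,6) = 54264 + 38760 − 84 = 92940.
So draws with at least one of each: 906192 − 92940 = 813252, probability 813252/906192 = 67771/75516.

67771/75516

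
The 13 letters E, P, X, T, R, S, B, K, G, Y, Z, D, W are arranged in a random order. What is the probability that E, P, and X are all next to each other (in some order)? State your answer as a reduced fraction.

1/26

There are 13! = 6227020800 arrangements.
Treat the three as one block: 11! placements × 3! orders within the block = 39916800·6 = 239500800.
Probability = 239500800/6227020800 = 1/26.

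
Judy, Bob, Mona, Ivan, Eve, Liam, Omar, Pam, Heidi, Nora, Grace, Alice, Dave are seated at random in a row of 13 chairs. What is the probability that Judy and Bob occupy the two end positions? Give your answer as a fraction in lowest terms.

There are 13! = 6227020800 arrangements.
Place Judy and Bob at the ends in 2 ways, arrange the remaining 11 in 11! = 39916800 ways: 2·39916800 = 79833600.
Probability = 79833600/6227020800 = 1/78.

1/78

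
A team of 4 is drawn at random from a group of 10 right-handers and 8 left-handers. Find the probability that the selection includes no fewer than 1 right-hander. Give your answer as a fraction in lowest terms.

There are C(18,4) = 3060 ways to choose the 4.
The complement is all 4 are left-handers: C(8,4) = 70.
Probability = 1 − 70/3060 = 2990/3060 = 299/306.

299/306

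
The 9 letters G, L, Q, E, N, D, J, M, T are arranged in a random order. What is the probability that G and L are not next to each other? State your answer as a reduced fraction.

7/9

There are 9! = 362880 arrangements.
Arrangements with G and L adjacent: 2·8! = 80640.
So not adjacent: 362880 − 80640 = 282240, probability 282240/362880 = 7/9.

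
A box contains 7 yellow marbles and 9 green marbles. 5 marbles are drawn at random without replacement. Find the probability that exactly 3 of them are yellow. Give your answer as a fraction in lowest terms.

15/52

The sample space is all 5-subsets of the 16: C(16,5) = 4368.
Selections with exactly 3 yellow: choose 3 of the 7 yellow and 2 of the 9 green, C(7,3)·C(9,2) = 35·36 = 1260.
Probability = 1260/4368 = 15/52.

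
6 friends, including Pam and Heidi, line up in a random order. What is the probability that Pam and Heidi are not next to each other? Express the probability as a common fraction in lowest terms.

2/3

There are 6! = 720 arrangements.
Arrangements with Pam and Heidi adjacent: 2·5! = 240.
So not adjacent: 720 − 240 = 480, probability 480/720 = 2/3.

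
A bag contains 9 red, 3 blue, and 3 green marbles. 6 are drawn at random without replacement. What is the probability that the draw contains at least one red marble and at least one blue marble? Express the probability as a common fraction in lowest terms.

816/1001

There are C(15,6) = 5005 possible draws.
By inclusion-exclusion on the complements, draws missing all red or all blue: C(6,6) + C(12,6) − C(3,6) = 1 + 924 − 0 = 925.
So draws with at least one of each: 5005 − 925 = 4080, probability 4080/5005 = 816/1001.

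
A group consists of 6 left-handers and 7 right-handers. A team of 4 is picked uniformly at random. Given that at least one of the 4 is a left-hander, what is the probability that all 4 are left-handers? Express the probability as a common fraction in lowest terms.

3/136

Work in counts. Selections with at least one left-hander: C(13,4) − C(7,4) = 715 − 35 = 680.
Of those, selections where all 4 are left-handers: C(6,4) = 15.
Conditional probability = 15/680 = 3/136.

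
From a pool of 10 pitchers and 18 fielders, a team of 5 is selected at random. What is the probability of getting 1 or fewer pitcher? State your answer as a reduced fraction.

Total selections: C(28,5) = 98280.
Favorable selections (1 or fewer pitcher): C(10,0)·C(18,5) + C(10,1)·C(18,4) = 8568 + 30600 = 39168.
Probability = 39168/98280 = 544/1365.

544/1365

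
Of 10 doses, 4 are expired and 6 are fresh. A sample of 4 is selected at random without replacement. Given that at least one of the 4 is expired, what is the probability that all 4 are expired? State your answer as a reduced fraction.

1/195

Work in counts. Selections with at least one expired: C(10,4) − C(6,4) = 210 − 15 = 195.
Of those, selections where all 4 are expired: C(4,4) = 1.
Conditional probability = 1/195.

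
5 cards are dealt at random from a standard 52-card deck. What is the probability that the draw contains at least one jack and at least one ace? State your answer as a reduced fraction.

There are C(52,5) = 2598960 possible draws.
By inclusion-exclusion on the complements, draws missing all jacks or all aces: C(48,5) + C(48,5) − C(44,5) = 1712304 + 1712304 − 1086008 = 2338600.
So draws with at least one of each: 2598960 − 2338600 = 260360, probability 260360/2598960 = 6509/64974.

6509/64974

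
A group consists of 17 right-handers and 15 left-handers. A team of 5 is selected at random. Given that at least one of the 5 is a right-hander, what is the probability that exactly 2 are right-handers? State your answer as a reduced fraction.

Work in counts. Selections with at least one right-hander: C(32,5) − C(15,5) = 201376 − 3003 = 198373.
Of those, selections where exactly 2 are right-handers: C(17,2)·C(15,3) = 136·455 = 61880.
Conditional probability = 61880/198373 = 520/1667.

520/1667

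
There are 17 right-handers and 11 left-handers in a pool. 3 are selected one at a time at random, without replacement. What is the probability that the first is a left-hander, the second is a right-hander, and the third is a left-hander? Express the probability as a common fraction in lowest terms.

Multiply the conditional probabilities at each draw: 11/28 · 17/27 · 10/26 = 1870/19656 = 935/9828.

935/9828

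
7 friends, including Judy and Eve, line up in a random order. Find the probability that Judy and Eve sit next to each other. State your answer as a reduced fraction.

There are 7! = 5040 arrangements.
Treat Judy and Eve as a block: 6! arrangements of the blocks × 2 orders within the block = 2·720 = 1440.
Probability = 1440/5040 = 2/7.

2/7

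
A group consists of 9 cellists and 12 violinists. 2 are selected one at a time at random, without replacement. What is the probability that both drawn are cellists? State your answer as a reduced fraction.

Multiply the conditional probabilities at each draw: 9/21 · 8/20 = 72/420 = 6/35.

6/35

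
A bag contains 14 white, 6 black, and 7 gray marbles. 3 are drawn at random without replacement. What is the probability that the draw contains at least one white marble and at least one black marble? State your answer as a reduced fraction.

There are C(27,3) = 2925 possible draws.
By inclusion-exclusion on the complements, draws missing all white or all black: C(13,3) + C(21,3) − C(7,3) = 286 + 1330 − 35 = 1581.
So draws with at least one of each: 2925 − 1581 = 1344, probability 1344/2925 = 448/975.

448/975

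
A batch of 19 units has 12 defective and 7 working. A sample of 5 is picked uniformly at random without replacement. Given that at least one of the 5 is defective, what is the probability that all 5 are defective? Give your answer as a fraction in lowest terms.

264/3869

Work in counts. Selections with at least one defective: C(19,5) − C(7,5) = 11628 − 21 = 11607.
Of those, selections where all 5 are defective: C(12,5) = 792.
Conditional probability = 792/11607 = 264/3869.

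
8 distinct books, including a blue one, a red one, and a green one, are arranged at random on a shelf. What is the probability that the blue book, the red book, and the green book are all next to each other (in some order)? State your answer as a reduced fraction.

There are 8! = 40320 arrangements.
Treat the three as one block: 6! placements × 3! orders within the block = 720·6 = 4320.
Probability = 4320/40320 = 3/28.

3/28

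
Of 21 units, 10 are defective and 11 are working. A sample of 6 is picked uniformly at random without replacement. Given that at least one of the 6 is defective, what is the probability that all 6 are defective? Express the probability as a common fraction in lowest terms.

Work in counts. Selections with at least one defective: C(21,6) − C(11,6) = 54264 − 462 = 53802.
Of those, selections where all 6 are defective: C(10,6) = 210.
Conditional probability = 210/53802 = 5/1281.

5/1281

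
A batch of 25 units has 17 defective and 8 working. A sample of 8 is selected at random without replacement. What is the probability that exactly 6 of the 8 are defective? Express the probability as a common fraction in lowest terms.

There are C(25,8) = 1081575 ways to choose 8 from 25.
Selections with exactly 6 defective: choose 6 of the 17 defective and 2 of the 8 working, C(17,6)·C(8,2) = 12376·28 = 346528.
Probability = 346528/1081575.

346528/1081575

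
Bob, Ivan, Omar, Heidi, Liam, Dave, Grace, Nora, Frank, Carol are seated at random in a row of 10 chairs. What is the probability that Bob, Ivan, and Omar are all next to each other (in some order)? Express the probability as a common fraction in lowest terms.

1/15

There are 10! = 3628800 arrangements.
Treat the three as one block: 8! placements × 3! orders within the block = 40320·6 = 241920.
Probability = 241920/3628800 = 1/15.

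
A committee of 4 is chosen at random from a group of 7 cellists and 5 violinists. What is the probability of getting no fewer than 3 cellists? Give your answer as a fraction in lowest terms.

There are C(12,4) = 495 ways to choose the 4.
Favorable selections (no fewer than 3 cellists): C(7,3)·C(5,1) + C(7,4)·C(5,0) = 175 + 35 = 210.
Probability = 210/495 = 14/33.

14/33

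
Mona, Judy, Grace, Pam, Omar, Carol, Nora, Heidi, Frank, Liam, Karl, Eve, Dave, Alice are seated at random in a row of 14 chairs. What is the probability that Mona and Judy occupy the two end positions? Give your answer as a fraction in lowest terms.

There are 14! = 87178291200 arrangements.
Place Mona and Judy at the ends in 2 ways, arrange the remaining 12 in 12! = 479001600 ways: 2·479001600 = 958003200.
Probability = 958003200/87178291200 = 1/91.

1/91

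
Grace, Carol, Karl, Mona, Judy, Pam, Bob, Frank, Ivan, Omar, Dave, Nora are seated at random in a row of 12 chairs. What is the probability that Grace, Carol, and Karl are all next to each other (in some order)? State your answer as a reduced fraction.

There are 12! = 479001600 arrangements.
Treat the three as one block: 10! placements × 3! orders within the block = 3628800·6 = 21772800.
Probability = 21772800/479001600 = 1/22.

1/22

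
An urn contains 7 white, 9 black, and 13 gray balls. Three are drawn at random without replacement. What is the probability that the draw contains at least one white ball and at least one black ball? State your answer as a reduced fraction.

10/29

There are C(29,3) = 3654 possible draws.
By inclusion-exclusion on the complements, draws missing all white or all black: C(22,3) + C(20,3) − C(13,3) = 1540 + 1140 − 286 = 2394.
So draws with at least one of each: 3654 − 2394 = 1260, probability 1260/3654 = 10/29.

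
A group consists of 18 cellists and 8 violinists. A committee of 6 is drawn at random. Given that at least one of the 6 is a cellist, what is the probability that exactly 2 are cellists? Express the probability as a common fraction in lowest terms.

85/1827

Work in counts. Selections with at least one cellist: C(26,6) − C(8,6) = 230230 − 28 = 230202.
Of those, selections where exactly 2 are cellists: C(18,2)·C(8,4) = 153·70 = 10710.
Conditional probability = 10710/230202 = 85/1827.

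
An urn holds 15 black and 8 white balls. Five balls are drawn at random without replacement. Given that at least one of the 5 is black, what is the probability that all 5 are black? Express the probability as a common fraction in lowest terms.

429/4799

Work in counts. Selections with at least one black: C(23,5) − C(8,5) = 33649 − 56 = 33593.
Of those, selections where all 5 are black: C(15,5) = 3003.
Conditional probability = 3003/33593 = 429/4799.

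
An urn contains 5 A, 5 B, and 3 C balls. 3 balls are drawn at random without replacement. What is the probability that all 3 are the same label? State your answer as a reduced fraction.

21/286

There are C(13,3) = 286 ways to draw 3 balls.
All same label: C(5,3) + C(5,3) + C(3,3) = 10 + 10 + 1 = 21.
Probability = 21/286.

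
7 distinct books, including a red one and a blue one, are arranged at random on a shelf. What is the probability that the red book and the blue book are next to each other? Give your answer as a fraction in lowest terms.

There are 7! = 5040 arrangements.
Treat the red book and the blue book as a block: 6! arrangements of the blocks × 2 orders within the block = 2·720 = 1440.
Probability = 1440/5040 = 2/7.

2/7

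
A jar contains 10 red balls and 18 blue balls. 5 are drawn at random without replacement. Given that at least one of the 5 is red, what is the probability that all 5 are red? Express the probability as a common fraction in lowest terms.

Work in counts. Selections with at least one red: C(28,5) − C(18,5) = 98280 − 8568 = 89712.
Of those, selections where all 5 are red: C(10,5) = 252.
Conditional probability = 252/89712 = 1/356.

1/356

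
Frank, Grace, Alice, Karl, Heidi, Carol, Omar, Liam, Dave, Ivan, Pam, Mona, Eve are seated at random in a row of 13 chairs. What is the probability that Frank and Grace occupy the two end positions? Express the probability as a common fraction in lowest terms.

There are 13! = 6227020800 arrangements.
Place Frank and Grace at the ends in 2 ways, arrange the remaining 11 in 11! = 39916800 ways: 2·39916800 = 79833600.
Probability = 79833600/6227020800 = 1/78.

1/78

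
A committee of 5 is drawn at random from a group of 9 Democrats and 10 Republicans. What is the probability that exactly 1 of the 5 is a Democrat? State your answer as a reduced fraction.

There are C(19,5) = 11628 ways to choose 5 from 19.
Selections with exactly 1 Democrat: choose 1 of the 9 Democrats and 4 of the 10 Republicans, C(9,1)·C(10,4) = 9·210 = 1890.
Probability = 1890/11628 = 105/646.

105/646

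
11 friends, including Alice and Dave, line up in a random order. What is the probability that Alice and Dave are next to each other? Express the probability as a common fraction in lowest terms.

2/11

There are 11! = 39916800 arrangements.
Treat Alice and Dave as a block: 10! arrangements of the blocks × 2 orders within the block = 2·3628800 = 7257600.
Probability = 7257600/39916800 = 2/11.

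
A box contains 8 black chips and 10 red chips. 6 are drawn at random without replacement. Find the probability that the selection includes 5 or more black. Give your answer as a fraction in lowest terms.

Total selections: C(18,6) = 18564.
Favorable selections (5 or more black): C(8,5)·C(10,1) + C(8,6)·C(10,0) = 560 + 28 = 588.
Probability = 588/18564 = 7/221.

7/221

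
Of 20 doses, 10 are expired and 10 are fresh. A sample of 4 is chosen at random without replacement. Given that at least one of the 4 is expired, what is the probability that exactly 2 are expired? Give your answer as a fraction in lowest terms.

45/103

Work in counts. Selections with at least one expired: C(20,4) − C(10,4) = 4845 − 210 = 4635.
Of those, selections where exactly 2 are expired: C(10,2)·C(10,2) = 45·45 = 2025.
Conditional probability = 2025/4635 = 45/103.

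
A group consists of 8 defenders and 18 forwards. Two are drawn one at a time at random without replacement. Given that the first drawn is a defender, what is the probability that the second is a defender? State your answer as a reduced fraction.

After removing one defender, 25 remain: 7 defenders and 18 forwards.
So the probability the next is a defender is 7/25.

7/25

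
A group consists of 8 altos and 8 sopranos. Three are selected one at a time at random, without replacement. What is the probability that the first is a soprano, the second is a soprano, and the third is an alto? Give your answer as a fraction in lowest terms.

Multiply the conditional probabilities at each draw: 8/16 · 7/15 · 8/14 = 448/3360 = 2/15.

2/15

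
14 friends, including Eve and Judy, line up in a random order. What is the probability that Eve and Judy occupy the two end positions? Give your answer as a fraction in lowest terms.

1/91

There are 14! = 87178291200 arrangements.
Place Eve and Judy at the ends in 2 ways, arrange the remaining 12 in 12! = 479001600 ways: 2·479001600 = 958003200.
Probability = 958003200/87178291200 = 1/91.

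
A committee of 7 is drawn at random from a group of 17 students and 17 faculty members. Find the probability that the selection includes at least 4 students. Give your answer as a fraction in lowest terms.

1/2

There are C(34,7) = 5379616 ways to choose the 7.
Favorable selections (at least 4 students): C(17,4)·C(17,3) + C(17,5)·C(17,2) + C(17,6)·C(17,1) + C(17,7)·C(17,0) = 1618400 + 841568 + 210392 + 19448 = 2689808.
Probability = 2689808/5379616 = 1/2.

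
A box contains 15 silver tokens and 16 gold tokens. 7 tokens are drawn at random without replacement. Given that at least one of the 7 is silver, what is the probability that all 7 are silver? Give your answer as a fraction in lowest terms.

Work in counts. Selections with at least one silver: C(31,7) − C(16,7) = 2629575 − 11440 = 2618135.
Of those, selections where all 7 are silver: C(15,7) = 6435.
Conditional probability = 6435/2618135 = 99/40279.

99/40279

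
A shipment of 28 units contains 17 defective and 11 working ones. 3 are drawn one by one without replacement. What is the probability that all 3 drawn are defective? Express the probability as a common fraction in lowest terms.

170/819

Multiply the conditional probabilities at each draw: 17/28 · 16/27 · 15/26 = 4080/19656 = 170/819.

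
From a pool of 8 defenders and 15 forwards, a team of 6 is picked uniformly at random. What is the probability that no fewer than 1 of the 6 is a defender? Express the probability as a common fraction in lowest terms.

1246/1311

Total selections: C(23,6) = 100947.
The complement is all 6 are forwards: C(15,6) = 5005.
Probability = 1 − 5005/100947 = 95942/100947 = 1246/1311.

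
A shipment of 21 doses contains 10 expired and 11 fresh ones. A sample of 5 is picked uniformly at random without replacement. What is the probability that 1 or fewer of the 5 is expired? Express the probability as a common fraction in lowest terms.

There are C(21,5) = 20349 ways to choose the 5.
Favorable selections (1 or fewer expired): C(10,0)·C(11,5) + C(10,1)·C(11,4) = 462 + 3300 = 3762.
Probability = 3762/20349 = 22/119.

22/119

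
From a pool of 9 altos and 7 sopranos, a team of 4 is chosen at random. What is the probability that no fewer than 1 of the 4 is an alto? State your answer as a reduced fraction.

51/52

Total selections: C(16,4) = 1820.
The complement is all 4 are sopranos: C(7,4) = 35.
Probability = 1 − 35/1820 = 1785/1820 = 51/52.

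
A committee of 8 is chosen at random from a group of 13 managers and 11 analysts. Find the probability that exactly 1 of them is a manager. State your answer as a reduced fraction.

130/22287

There are C(24,8) = 735471 ways to choose 8 from 24.
Selections with exactly 1 manager: choose 1 of the 13 managers and 7 of the 11 analysts, C(13,1)·C(11,7) = 13·330 = 4290.
Probability = 4290/735471 = 130/22287.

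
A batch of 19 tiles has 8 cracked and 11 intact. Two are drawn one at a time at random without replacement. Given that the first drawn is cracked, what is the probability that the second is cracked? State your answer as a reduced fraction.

7/18

After removing one cracked, 18 remain: 7 cracked and 11 intact.
So the probability the next is cracked is 7/18.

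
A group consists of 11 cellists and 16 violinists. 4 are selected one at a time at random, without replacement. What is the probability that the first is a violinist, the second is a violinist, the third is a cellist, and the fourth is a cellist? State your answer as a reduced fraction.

22/351

Multiply the conditional probabilities at each draw: 16/27 · 15/26 · 11/25 · 10/24 = 26400/421200 = 22/351.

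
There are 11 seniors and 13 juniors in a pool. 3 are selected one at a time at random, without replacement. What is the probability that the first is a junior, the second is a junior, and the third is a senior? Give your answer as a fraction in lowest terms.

Multiply the conditional probabilities at each draw: 13/24 · 12/23 · 11/22 = 1716/12144 = 13/92.

13/92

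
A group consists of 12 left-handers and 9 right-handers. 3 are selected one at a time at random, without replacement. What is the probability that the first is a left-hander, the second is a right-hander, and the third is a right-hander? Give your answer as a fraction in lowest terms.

72/665

Multiply the conditional probabilities at each draw: 12/21 · 9/20 · 8/19 = 864/7980 = 72/665.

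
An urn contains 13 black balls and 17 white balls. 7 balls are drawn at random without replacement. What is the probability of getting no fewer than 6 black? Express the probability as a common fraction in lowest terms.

Total selections: C(30,7) = 2035800.
Favorable selections (no fewer than 6 black): C(13,6)·C(17,1) + C(13,7)·C(17,0) = 29172 + 1716 = 30888.
Probability = 30888/2035800 = 11/725.

11/725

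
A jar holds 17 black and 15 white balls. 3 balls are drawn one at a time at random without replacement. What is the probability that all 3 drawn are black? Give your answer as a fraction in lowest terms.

Multiply the conditional probabilities at each draw: 17/32 · 16/31 · 15/30 = 4080/29760 = 17/124.

17/124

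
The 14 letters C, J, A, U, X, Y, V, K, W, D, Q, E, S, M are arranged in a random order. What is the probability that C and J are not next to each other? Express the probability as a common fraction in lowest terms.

6/7

There are 14! = 87178291200 arrangements.
Arrangements with C and J adjacent: 2·13! = 12454041600.
So not adjacent: 87178291200 − 12454041600 = 74724249600, probability 74724249600/87178291200 = 6/7.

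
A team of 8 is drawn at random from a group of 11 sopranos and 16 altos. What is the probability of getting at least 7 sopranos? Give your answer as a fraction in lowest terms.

Total selections: C(27,8) = 2220075.
Favorable selections (at least 7 sopranos): C(11,7)·C(16,1) + C(11,8)·C(16,0) = 5280 + 165 = 5445.
Probability = 5445/2220075 = 11/4485.

11/4485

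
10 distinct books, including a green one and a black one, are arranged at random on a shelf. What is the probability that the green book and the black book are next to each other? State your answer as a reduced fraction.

1/5

There are 10! = 3628800 arrangements.
Treat the green book and the black book as a block: 9! arrangements of the blocks × 2 orders within the block = 2·362880 = 725760.
Probability = 725760/3628800 = 1/5.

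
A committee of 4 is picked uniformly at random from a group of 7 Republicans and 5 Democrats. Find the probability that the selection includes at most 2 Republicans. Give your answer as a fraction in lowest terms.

19/33

There are C(12,4) = 495 ways to choose the 4.
Count the complement (more than 2 Republicans): C(7,3)·C(5,1) + C(7,4)·C(5,0) = 175 + 35 = 210.
Probability = 1 − 210/495 = 285/495 = 19/33.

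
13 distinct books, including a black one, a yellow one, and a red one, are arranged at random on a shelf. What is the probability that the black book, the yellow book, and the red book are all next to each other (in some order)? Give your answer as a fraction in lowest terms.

1/26

There are 13! = 6227020800 arrangements.
Treat the three as one block: 11! placements × 3! orders within the block = 39916800·6 = 239500800.
Probability = 239500800/6227020800 = 1/26.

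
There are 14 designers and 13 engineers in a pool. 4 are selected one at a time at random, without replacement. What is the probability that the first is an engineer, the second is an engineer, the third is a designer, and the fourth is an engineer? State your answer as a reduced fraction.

77/1350

Multiply the conditional probabilities at each draw: 13/27 · 12/26 · 14/25 · 11/24 = 24024/421200 = 77/1350.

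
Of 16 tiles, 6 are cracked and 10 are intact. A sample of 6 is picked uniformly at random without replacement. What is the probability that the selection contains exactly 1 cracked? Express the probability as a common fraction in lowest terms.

The sample space is all 6-subsets of the 16: C(16,6) = 8008.
Selections with exactly 1 cracked: choose 1 of the 6 cracked and 5 of the 10 intact, C(6,1)·C(10,5) = 6·252 = 1512.
Probability = 1512/8008 = 27/143.

27/143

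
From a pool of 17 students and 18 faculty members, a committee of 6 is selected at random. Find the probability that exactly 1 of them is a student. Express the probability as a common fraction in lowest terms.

Total number of selections: C(35,6) = 1623160.
Selections with exactly 1 student: choose 1 of the 17 students and 5 of the 18 faculty members, C(17,1)·C(18,5) = 17·8568 = 145656.
Probability = 145656/1623160 = 153/1705.

153/1705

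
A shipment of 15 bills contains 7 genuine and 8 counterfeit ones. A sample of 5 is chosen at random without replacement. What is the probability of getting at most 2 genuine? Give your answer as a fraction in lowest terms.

82/143

Total selections: C(15,5) = 3003.
Favorable selections (at most 2 genuine): C(7,0)·C(8,5) + C(7,1)·C(8,4) + C(7,2)·C(8,3) = 56 + 490 + 1176 = 1722.
Probability = 1722/3003 = 82/143.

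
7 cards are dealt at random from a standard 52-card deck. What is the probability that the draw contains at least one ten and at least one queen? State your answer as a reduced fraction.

3105873/16723070

There are C(52,7) = 133784560 possible draws.
By inclusion-exclusion on the complements, draws missing all tens or all queens: C(48,7) + C(48,7) − C(44,7) = 73629072 + 73629072 − 38320568 = 108937576.
So draws with at least one of each: 133784560 − 108937576 = 24846984, probability 24846984/133784560 = 3105873/16723070.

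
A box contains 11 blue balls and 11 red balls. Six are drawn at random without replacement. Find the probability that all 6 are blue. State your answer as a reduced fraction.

2/323

There are C(22,6) = 74613 possible selections.
Selections with all blue: C(11,6) = 462.
Probability = 462/74613 = 2/323.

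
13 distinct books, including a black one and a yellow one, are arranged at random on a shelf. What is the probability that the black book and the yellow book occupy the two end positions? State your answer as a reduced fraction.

There are 13! = 6227020800 arrangements.
Place the black book and the yellow book at the ends in 2 ways, arrange the remaining 11 in 11! = 39916800 ways: 2·39916800 = 79833600.
Probability = 79833600/6227020800 = 1/78.

1/78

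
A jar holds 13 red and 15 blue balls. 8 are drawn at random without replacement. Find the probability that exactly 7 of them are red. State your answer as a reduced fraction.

4/483

There are C(28,8) = 3108105 ways to choose 8 from 28.
Selections with exactly 7 red: choose 7 of the 13 red and 1 of the 15 blue, C(13,7)·C(15,1) = 1716·15 = 25740.
Probability = 25740/3108105 = 4/483.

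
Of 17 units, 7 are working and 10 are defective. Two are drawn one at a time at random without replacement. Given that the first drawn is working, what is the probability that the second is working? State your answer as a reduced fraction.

3/8

After removing one working, 16 remain: 6 working and 10 defective.
So the probability the next is working is 6/16 = 3/8.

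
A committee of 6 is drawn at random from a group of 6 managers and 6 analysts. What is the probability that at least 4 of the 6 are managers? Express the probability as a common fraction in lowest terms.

There are C(12,6) = 924 ways to choose the 6.
Favorable selections (at least 4 managers): C(6,4)·C(6,2) + C(6,5)·C(6,1) + C(6,6)·C(6,0) = 225 + 36 + 1 = 262.
Probability = 262/924 = 131/462.

131/462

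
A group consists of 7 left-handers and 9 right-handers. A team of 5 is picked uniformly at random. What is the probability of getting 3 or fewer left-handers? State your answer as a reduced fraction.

12/13

There are C(16,5) = 4368 ways to choose the 5.
Count the complement (more than 3 left-handers): C(7,4)·C(9,1) + C(7,5)·C(9,0) = 315 + 21 = 336.
Probability = 1 − 336/4368 = 4032/4368 = 12/13.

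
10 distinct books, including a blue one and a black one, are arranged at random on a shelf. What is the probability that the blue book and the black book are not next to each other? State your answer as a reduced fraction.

There are 10! = 3628800 arrangements.
Arrangements with the blue book and the black book adjacent: 2·9! = 725760.
So not adjacent: 3628800 − 725760 = 2903040, probability 2903040/3628800 = 4/5.

4/5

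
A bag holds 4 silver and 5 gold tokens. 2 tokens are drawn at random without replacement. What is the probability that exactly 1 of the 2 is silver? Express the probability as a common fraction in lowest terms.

Total number of selections: C(9,2) = 36.
Selections with exactly 1 silver: choose 1 of the 4 silver and 1 of the 5 gold, C(4,1)·C(5,1) = 4·5 = 20.
Probability = 20/36 = 5/9.

5/9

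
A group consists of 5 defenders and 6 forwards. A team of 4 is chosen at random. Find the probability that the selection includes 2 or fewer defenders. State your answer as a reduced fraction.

Total selections: C(11,4) = 330.
Count the complement (more than 2 defenders): C(5,3)·C(6,1) + C(5,4)·C(6,0) = 60 + 5 = 65.
Probability = 1 − 65/330 = 265/330 = 53/66.

53/66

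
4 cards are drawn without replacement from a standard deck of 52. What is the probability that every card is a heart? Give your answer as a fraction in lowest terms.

There are C(52,4) = 270725 possible 4-card hands.
Hands that are all hearts: C(13,4) = 715.
Probability = 715/270725 = 11/4165.

11/4165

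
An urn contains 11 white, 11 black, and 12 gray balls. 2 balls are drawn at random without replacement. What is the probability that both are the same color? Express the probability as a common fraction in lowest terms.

There are C(34,2) = 561 ways to draw 2 balls.
All same color: C(11,2) + C(11,2) + C(12,2) = 55 + 55 + 66 = 176.
Probability = 176/561 = 16/51.

16/51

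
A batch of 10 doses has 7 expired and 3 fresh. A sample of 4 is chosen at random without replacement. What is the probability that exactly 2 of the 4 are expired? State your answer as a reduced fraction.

3/10

The sample space is all 4-subsets of the 10: C(10,4) = 210.
Selections with exactly 2 expired: choose 2 of the 7 expired and 2 of the 3 fresh, C(7,2)·C(3,2) = 21·3 = 63.
Probability = 63/210 = 3/10.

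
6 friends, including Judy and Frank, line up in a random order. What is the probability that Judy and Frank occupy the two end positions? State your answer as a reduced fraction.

There are 6! = 720 arrangements.
Place Judy and Frank at the ends in 2 ways, arrange the remaining 4 in 4! = 24 ways: 2·24 = 48.
Probability = 48/720 = 1/15.

1/15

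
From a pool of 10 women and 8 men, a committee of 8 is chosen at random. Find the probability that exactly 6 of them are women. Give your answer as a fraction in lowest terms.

The sample space is all 8-subsets of the 18: C(18,8) = 43758.
Selections with exactly 6 women: choose 6 of the 10 women and 2 of the 8 men, C(10,6)·C(8,2) = 210·28 = 5880.
Probability = 5880/43758 = 980/7293.

980/7293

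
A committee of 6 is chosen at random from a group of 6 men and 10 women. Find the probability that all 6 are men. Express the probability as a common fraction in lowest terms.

1/8008

There are C(16,6) = 8008 possible selections.
Selections with all men: C(6,6) = 1.
Probability = 1/8008.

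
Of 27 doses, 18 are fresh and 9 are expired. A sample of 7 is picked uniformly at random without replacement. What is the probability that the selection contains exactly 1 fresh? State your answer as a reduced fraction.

28/16445

There are C(27,7) = 888030 ways to choose 7 from 27.
Selections with exactly 1 fresh: choose 1 of the 18 fresh and 6 of the 9 expired, C(18,1)·C(9,6) = 18·84 = 1512.
Probability = 1512/888030 = 28/16445.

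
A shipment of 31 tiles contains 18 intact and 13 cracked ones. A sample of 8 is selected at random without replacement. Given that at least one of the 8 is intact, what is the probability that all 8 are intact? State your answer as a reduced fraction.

Work in counts. Selections with at least one intact: C(31,8) − C(13,8) = 7888725 − 1287 = 7887438.
Of those, selections where all 8 are intact: C(18,8) = 43758.
Conditional probability = 43758/7887438 = 187/33707.

187/33707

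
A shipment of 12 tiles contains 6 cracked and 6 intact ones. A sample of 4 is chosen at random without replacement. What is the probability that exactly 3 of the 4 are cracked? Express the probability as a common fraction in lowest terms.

8/33

Total number of selections: C(12,4) = 495.
Selections with exactly 3 cracked: choose 3 of the 6 cracked and 1 of the 6 intact, C(6,3)·C(6,1) = 20·6 = 120.
Probability = 120/495 = 8/33.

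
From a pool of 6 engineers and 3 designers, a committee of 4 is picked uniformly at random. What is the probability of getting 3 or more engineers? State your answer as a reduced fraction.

Total selections: C(9,4) = 126.
Favorable selections (3 or more engineers): C(6,3)·C(3,1) + C(6,4)·C(3,0) = 60 + 15 = 75.
Probability = 75/126 = 25/42.

25/42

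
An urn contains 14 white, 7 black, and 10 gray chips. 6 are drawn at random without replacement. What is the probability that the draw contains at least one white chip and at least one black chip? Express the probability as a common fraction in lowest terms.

84217/105183

There are C(31,6) = 736281 possible draws.
By inclusion-exclusion on the complements, draws missing all white or all black: C(17,6) + C(24,6) − C(10,6) = 12376 + 134596 − 210 = 146762.
So draws with at least one of each: 736281 − 146762 = 589519, probability 589519/736281 = 84217/105183.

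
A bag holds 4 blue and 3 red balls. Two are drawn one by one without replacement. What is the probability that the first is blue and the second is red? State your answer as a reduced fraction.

Multiply the conditional probabilities at each draw: 4/7 · 3/6 = 12/42 = 2/7.

2/7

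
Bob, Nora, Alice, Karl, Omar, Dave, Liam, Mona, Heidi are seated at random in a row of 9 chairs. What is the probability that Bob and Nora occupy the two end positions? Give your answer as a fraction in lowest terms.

There are 9! = 362880 arrangements.
Place Bob and Nora at the ends in 2 ways, arrange the remaining 7 in 7! = 5040 ways: 2·5040 = 10080.
Probability = 10080/362880 = 1/36.

1/36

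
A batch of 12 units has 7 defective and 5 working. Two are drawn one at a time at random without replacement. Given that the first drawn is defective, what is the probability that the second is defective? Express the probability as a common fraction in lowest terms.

6/11

After removing one defective, 11 remain: 6 defective and 5 working.
So the probability the next is defective is 6/11.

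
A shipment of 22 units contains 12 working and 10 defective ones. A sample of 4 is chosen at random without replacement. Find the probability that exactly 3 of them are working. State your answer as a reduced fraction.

There are C(22,4) = 7315 ways to choose 4 from 22.
Selections with exactly 3 working: choose 3 of the 12 working and 1 of the 10 defective, C(12,3)·C(10,1) = 220·10 = 2200.
Probability = 2200/7315 = 40/133.

40/133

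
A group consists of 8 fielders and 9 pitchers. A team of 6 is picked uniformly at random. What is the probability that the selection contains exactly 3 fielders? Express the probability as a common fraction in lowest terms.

Total number of selections: C(17,6) = 12376.
Selections with exactly 3 fielders: choose 3 of the 8 fielders and 3 of the 9 pitchers, C(8,3)·C(9,3) = 56·84 = 4704.
Probability = 4704/12376 = 84/221.

84/221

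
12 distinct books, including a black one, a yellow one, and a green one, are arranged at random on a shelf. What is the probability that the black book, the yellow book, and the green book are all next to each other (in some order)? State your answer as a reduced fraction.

There are 12! = 479001600 arrangements.
Treat the three as one block: 10! placements × 3! orders within the block = 3628800·6 = 21772800.
Probability = 21772800/479001600 = 1/22.

1/22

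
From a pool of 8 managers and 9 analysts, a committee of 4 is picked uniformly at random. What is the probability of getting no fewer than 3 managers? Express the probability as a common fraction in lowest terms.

41/170

There are C(17,4) = 2380 ways to choose the 4.
Favorable selections (no fewer than 3 managers): C(8,3)·C(9,1) + C(8,4)·C(9,0) = 504 + 70 = 574.
Probability = 574/2380 = 41/170.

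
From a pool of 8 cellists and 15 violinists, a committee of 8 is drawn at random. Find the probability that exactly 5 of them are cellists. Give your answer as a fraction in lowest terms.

12740/245157

Total number of selections: C(23,8) = 490314.
Selections with exactly 5 cellists: choose 5 of the 8 cellists and 3 of the 15 violinists, C(8,5)·C(15,3) = 56·455 = 25480.
Probability = 25480/490314 = 12740/245157.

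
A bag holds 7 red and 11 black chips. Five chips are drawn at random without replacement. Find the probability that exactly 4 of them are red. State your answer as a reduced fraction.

The sample space is all 5-subsets of the 18: C(18,5) = 8568.
Selections with exactly 4 red: choose 4 of the 7 red and 1 of the 11 black, C(7,4)·C(11,1) = 35·11 = 385.
Probability = 385/8568 = 55/1224.

55/1224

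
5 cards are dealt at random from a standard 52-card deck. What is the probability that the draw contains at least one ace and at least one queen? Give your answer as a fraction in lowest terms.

There are C(52,5) = 2598960 possible draws.
By inclusion-exclusion on the complements, draws missing all aces or all queens: C(48,5) + C(48,5) − C(44,5) = 1712304 + 1712304 − 1086008 = 2338600.
So draws with at least one of each: 2598960 − 2338600 = 260360, probability 260360/2598960 = 6509/64974.

6509/64974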